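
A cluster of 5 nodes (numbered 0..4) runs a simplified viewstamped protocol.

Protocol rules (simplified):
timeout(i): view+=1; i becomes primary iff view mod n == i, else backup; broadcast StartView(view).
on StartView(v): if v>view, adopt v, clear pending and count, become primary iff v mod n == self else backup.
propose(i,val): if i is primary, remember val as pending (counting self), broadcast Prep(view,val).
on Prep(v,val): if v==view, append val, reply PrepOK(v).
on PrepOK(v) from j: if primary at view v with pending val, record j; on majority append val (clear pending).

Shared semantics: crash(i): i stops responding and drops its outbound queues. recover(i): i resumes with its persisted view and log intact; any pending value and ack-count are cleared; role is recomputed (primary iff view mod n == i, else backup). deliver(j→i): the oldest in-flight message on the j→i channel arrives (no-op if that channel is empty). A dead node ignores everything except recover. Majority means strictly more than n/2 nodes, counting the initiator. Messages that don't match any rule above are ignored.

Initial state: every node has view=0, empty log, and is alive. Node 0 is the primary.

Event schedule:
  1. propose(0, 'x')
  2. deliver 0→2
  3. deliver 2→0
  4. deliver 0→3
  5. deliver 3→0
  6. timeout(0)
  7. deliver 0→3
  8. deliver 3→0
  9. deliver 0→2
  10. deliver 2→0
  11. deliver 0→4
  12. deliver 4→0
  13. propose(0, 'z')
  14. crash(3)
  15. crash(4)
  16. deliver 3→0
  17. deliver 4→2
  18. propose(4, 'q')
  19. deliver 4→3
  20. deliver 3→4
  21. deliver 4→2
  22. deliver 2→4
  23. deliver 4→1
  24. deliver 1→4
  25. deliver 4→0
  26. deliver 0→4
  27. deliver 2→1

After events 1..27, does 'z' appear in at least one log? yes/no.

1. propose(0,'x'):  nop
2. deliver 0→2:  <2:back v0 x>
3. deliver 2→0:  nop
4. deliver 0→3:  <3:back v0 x>
5. deliver 3→0:  <0:prim v0 x>
6. timeout(0):  <0:back v1 x>
7. deliver 0→3:  <3:back v1 x>
8. deliver 3→0:  nop
9. deliver 0→2:  <2:back v1 x>
10. deliver 2→0:  nop
11. deliver 0→4:  <4:back v0 x>
12. deliver 4→0:  nop
13. propose(0,'z'):  nop
14. crash(3):  <3:✗back v1 x>
15. crash(4):  <4:✗back v0 x>
16. deliver 3→0:  nop
17. deliver 4→2:  nop
18. propose(4,'q'):  nop
19. deliver 4→3:  nop
20. deliver 3→4:  nop
21. deliver 4→2:  nop
22. deliver 2→4:  nop
23. deliver 4→1:  nop
24. deliver 1→4:  nop
25. deliver 4→0:  nop
26. deliver 0→4:  nop
27. deliver 2→1:  nop

no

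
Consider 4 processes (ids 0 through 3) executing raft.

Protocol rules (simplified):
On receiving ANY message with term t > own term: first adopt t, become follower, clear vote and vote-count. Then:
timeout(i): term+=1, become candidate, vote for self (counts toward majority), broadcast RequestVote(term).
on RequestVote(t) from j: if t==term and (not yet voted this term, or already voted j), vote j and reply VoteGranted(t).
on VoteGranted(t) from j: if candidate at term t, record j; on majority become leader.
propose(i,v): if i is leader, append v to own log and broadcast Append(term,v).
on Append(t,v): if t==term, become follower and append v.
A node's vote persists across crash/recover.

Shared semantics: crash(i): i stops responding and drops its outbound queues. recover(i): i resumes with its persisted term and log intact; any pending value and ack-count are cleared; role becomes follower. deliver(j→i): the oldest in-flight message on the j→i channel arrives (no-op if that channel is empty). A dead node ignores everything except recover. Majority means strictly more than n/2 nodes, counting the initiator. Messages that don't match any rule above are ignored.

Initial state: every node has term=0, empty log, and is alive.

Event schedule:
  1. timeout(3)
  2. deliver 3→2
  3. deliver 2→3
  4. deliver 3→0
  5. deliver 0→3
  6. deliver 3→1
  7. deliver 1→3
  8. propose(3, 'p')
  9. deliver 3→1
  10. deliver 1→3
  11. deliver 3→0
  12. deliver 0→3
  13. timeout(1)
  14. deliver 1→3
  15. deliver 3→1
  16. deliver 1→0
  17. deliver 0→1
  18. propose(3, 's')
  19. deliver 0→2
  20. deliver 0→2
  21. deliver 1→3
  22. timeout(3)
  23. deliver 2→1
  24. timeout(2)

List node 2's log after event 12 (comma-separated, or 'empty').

after 1 — timeout(3): n3:cand/t1/[-]
after 2 — deliver 3→2: n2:foll/t1/[-]
after 3 — deliver 2→3: ·
after 4 — deliver 3→0: n0:foll/t1/[-]
after 5 — deliver 0→3: n3:lead/t1/[-]
after 6 — deliver 3→1: n1:foll/t1/[-]
after 7 — deliver 1→3: ·
after 8 — propose(3,'p'): n3:lead/t1/[p]
after 9 — deliver 3→1: n1:foll/t1/[p]
after 10 — deliver 1→3: ·
after 11 — deliver 3→0: n0:foll/t1/[p]
after 12 — deliver 0→3: ·

empty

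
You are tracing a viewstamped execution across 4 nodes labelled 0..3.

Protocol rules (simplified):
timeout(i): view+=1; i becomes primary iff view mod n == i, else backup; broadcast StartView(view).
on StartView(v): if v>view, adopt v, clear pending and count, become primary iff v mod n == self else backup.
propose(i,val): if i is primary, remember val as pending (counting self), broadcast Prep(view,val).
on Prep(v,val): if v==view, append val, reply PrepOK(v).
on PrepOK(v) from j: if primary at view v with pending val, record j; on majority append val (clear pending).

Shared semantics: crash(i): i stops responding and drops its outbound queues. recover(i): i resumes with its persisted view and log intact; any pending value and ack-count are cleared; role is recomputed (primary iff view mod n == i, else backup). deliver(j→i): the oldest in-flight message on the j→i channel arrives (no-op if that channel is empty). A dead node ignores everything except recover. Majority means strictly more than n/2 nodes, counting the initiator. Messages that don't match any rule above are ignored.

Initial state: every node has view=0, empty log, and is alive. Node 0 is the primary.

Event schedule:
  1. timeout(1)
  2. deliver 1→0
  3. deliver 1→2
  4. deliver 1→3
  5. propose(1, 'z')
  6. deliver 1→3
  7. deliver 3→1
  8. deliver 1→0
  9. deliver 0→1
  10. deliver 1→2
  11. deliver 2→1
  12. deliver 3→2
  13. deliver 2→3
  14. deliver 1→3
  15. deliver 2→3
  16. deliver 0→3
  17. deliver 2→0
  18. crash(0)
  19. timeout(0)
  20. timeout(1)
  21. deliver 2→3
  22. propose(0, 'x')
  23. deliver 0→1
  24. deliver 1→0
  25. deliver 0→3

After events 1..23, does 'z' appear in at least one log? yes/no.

[1] timeout(1) → N1(prim v1 [-])
[2] deliver 1→0 → N0(back v1 [-])
[3] deliver 1→2 → N2(back v1 [-])
[4] deliver 1→3 → N3(back v1 [-])
[5] propose(1,'z') → ∅
[6] deliver 1→3 → N3(back v1 [z])
[7] deliver 3→1 → ∅
[8] deliver 1→0 → N0(back v1 [z])
[9] deliver 0→1 → N1(prim v1 [z])
[10] deliver 1→2 → N2(back v1 [z])
[11] deliver 2→1 → ∅
[12] deliver 3→2 → ∅
[13] deliver 2→3 → ∅
[14] deliver 1→3 → ∅
[15] deliver 2→3 → ∅
[16] deliver 0→3 → ∅
[17] deliver 2→0 → ∅
[18] crash(0) → N0(✗back v1 [z])
[19] timeout(0) → ∅
[20] timeout(1) → N1(back v2 [z])
[21] deliver 2→3 → ∅
[22] propose(0,'x') → ∅
[23] deliver 0→1 → ∅

yes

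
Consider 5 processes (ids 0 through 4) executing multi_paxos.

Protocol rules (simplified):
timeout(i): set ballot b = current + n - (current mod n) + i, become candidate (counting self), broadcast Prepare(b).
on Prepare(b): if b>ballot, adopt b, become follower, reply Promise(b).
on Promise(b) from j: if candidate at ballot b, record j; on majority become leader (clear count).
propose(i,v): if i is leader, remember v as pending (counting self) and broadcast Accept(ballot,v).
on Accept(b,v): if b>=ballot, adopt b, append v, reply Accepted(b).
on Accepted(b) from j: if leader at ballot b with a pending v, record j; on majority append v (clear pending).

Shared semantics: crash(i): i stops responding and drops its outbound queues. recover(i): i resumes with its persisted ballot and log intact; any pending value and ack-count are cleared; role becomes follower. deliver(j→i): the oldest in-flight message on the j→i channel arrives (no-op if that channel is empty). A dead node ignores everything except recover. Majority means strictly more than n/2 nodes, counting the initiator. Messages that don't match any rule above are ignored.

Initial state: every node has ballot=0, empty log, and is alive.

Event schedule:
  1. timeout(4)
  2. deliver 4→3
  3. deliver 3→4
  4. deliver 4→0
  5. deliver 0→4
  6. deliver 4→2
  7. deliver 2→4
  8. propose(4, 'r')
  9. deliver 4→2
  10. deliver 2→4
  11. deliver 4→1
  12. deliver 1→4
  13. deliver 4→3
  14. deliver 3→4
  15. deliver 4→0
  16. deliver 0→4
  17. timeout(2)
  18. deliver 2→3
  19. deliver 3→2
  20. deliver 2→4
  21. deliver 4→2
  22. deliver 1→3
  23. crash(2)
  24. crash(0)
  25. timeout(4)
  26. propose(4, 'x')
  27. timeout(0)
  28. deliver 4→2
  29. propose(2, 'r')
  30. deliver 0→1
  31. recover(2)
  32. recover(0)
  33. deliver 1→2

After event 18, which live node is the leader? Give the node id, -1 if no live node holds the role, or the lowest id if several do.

step 1 timeout(4): 4={cand,b=9,log=-}
step 2 deliver 4→3: 3={foll,b=9,log=-}
step 3 deliver 3→4: —
step 4 deliver 4→0: 0={foll,b=9,log=-}
step 5 deliver 0→4: 4={lead,b=9,log=-}
step 6 deliver 4→2: 2={foll,b=9,log=-}
step 7 deliver 2→4: —
step 8 propose(4,'r'): —
step 9 deliver 4→2: 2={foll,b=9,log=r}
step 10 deliver 2→4: —
step 11 deliver 4→1: 1={foll,b=9,log=-}
step 12 deliver 1→4: —
step 13 deliver 4→3: 3={foll,b=9,log=r}
step 14 deliver 3→4: 4={lead,b=9,log=r}
step 15 deliver 4→0: 0={foll,b=9,log=r}
step 16 deliver 0→4: —
step 17 timeout(2): 2={cand,b=12,log=r}
step 18 deliver 2→3: 3={foll,b=12,log=r}

4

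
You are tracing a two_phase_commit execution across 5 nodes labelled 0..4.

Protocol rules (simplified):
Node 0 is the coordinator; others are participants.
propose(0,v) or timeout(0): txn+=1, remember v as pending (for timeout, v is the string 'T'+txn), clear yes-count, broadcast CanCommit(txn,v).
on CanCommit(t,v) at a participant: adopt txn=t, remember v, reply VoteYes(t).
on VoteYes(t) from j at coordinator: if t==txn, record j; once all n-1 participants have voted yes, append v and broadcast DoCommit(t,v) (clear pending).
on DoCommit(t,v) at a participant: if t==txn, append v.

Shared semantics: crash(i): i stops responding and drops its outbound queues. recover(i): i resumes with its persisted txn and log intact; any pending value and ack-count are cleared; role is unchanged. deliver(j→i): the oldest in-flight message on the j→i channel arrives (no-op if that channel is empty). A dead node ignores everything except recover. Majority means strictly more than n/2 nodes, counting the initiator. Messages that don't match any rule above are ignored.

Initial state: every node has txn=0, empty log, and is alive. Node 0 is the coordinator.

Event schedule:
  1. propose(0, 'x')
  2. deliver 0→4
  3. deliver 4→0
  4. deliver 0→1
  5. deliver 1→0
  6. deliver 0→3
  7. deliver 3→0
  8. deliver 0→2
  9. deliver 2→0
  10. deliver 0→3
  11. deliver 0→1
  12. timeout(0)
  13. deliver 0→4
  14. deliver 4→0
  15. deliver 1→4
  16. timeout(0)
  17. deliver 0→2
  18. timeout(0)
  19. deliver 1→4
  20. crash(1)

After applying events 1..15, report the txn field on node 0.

step 1 propose(0,'x'): 0={coor,t=1,log=-}
step 2 deliver 0→4: 4={part,t=1,log=-}
step 3 deliver 4→0: —
step 4 deliver 0→1: 1={part,t=1,log=-}
step 5 deliver 1→0: —
step 6 deliver 0→3: 3={part,t=1,log=-}
step 7 deliver 3→0: —
step 8 deliver 0→2: 2={part,t=1,log=-}
step 9 deliver 2→0: 0={coor,t=1,log=x}
step 10 deliver 0→3: 3={part,t=1,log=x}
step 11 deliver 0→1: 1={part,t=1,log=x}
step 12 timeout(0): 0={coor,t=2,log=x}
step 13 deliver 0→4: 4={part,t=1,log=x}
step 14 deliver 4→0: —
step 15 deliver 1→4: —

2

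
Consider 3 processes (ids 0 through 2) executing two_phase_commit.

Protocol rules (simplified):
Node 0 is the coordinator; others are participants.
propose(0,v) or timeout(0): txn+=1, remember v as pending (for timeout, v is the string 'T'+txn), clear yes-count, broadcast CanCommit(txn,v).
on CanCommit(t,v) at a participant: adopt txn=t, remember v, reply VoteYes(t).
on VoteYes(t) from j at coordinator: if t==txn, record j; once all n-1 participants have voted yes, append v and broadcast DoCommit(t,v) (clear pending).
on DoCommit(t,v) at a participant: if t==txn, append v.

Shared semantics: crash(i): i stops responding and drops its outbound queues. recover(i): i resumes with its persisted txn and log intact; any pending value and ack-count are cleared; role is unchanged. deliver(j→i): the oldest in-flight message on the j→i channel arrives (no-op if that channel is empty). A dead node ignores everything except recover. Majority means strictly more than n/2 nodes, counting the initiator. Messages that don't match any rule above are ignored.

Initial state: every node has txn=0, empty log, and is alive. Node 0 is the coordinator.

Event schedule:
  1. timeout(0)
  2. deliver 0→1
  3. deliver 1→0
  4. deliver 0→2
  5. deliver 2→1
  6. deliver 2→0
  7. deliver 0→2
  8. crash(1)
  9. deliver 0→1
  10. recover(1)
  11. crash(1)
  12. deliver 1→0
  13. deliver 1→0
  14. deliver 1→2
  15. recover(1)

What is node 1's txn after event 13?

step 1 timeout(0): 0={coor,t=1,log=-}
step 2 deliver 0→1: 1={part,t=1,log=-}
step 3 deliver 1→0: —
step 4 deliver 0→2: 2={part,t=1,log=-}
step 5 deliver 2→1: —
step 6 deliver 2→0: 0={coor,t=1,log=T1}
step 7 deliver 0→2: 2={part,t=1,log=T1}
step 8 crash(1): 1={✗part,t=1,log=-}
step 9 deliver 0→1: —
step 10 recover(1): 1={part,t=1,log=-}
step 11 crash(1): 1={✗part,t=1,log=-}
step 12 deliver 1→0: —
step 13 deliver 1→0: —

1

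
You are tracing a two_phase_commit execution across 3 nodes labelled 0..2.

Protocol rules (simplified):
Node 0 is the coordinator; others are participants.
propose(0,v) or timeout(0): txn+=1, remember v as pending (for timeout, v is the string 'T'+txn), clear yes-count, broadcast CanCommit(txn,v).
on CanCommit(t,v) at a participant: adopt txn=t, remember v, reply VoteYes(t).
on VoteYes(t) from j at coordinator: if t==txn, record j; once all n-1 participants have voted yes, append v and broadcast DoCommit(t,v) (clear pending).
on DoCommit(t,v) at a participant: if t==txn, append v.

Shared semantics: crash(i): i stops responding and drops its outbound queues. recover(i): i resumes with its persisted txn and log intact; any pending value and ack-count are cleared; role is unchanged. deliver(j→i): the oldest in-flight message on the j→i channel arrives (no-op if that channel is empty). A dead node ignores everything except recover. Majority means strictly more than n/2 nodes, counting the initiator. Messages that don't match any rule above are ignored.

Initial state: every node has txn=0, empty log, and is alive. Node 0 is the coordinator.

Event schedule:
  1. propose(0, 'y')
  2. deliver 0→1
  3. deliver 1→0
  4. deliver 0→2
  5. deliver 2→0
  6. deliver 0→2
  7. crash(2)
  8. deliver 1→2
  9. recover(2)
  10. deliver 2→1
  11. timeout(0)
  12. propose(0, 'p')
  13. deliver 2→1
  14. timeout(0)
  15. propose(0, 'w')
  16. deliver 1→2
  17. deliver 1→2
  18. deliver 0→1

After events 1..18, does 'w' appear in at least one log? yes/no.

after 1 — propose(0,'y'): n0:coor/t1/[-]
after 2 — deliver 0→1: n1:part/t1/[-]
after 3 — deliver 1→0: ·
after 4 — deliver 0→2: n2:part/t1/[-]
after 5 — deliver 2→0: n0:coor/t1/[y]
after 6 — deliver 0→2: n2:part/t1/[y]
after 7 — crash(2): n2:✗part/t1/[y]
after 8 — deliver 1→2: ·
after 9 — recover(2): n2:part/t1/[y]
after 10 — deliver 2→1: ·
after 11 — timeout(0): n0:coor/t2/[y]
after 12 — propose(0,'p'): n0:coor/t3/[y]
after 13 — deliver 2→1: ·
after 14 — timeout(0): n0:coor/t4/[y]
after 15 — propose(0,'w'): n0:coor/t5/[y]
after 16 — deliver 1→2: ·
after 17 — deliver 1→2: ·
after 18 — deliver 0→1: n1:part/t1/[y]

no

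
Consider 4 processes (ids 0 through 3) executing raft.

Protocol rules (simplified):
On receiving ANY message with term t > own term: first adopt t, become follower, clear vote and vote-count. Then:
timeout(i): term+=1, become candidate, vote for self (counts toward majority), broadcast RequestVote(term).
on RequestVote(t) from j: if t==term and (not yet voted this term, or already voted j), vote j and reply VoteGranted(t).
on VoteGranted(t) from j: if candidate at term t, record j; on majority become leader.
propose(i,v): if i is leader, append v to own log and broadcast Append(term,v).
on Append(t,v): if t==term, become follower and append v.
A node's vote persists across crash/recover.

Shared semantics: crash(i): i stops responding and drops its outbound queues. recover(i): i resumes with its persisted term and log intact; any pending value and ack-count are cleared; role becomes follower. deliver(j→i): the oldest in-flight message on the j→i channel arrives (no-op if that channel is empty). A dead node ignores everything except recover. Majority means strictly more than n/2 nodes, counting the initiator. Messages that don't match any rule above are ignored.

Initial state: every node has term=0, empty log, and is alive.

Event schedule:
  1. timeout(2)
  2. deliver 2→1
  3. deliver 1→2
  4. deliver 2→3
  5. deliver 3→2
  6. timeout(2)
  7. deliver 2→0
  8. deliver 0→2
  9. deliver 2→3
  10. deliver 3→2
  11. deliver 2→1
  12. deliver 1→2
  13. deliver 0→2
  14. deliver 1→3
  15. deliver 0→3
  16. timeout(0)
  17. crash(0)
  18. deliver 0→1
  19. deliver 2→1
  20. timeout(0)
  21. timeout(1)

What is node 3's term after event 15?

2

[1] timeout(2) → N2(cand t1 [-])
[2] deliver 2→1 → N1(foll t1 [-])
[3] deliver 1→2 → ∅
[4] deliver 2→3 → N3(foll t1 [-])
[5] deliver 3→2 → N2(lead t1 [-])
[6] timeout(2) → N2(cand t2 [-])
[7] deliver 2→0 → N0(foll t1 [-])
[8] deliver 0→2 → ∅
[9] deliver 2→3 → N3(foll t2 [-])
[10] deliver 3→2 → ∅
[11] deliver 2→1 → N1(foll t2 [-])
[12] deliver 1→2 → N2(lead t2 [-])
[13] deliver 0→2 → ∅
[14] deliver 1→3 → ∅
[15] deliver 0→3 → ∅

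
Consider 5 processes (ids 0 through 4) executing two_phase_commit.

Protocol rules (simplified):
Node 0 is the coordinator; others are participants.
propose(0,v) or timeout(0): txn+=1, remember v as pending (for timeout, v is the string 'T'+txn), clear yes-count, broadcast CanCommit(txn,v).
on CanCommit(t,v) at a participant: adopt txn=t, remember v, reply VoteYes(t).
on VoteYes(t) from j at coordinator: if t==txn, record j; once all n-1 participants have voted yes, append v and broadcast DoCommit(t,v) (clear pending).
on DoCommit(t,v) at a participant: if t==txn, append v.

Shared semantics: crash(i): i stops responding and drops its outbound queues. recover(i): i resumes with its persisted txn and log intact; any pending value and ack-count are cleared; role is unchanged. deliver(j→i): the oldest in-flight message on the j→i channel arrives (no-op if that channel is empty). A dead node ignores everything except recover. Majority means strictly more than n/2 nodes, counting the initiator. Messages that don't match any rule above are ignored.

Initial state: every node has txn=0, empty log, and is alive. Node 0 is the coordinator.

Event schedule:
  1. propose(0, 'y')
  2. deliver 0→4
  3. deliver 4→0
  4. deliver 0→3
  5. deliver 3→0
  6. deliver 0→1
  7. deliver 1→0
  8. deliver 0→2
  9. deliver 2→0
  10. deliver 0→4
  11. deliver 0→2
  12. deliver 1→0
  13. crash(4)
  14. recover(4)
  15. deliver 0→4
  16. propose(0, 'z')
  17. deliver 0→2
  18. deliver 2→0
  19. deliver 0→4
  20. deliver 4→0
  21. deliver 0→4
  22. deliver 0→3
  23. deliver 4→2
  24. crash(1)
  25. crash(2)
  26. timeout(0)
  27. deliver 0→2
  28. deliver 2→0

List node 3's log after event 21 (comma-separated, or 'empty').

1. propose(0,'y'):  <0:coor t1 ->
2. deliver 0→4:  <4:part t1 ->
3. deliver 4→0:  nop
4. deliver 0→3:  <3:part t1 ->
5. deliver 3→0:  nop
6. deliver 0→1:  <1:part t1 ->
7. deliver 1→0:  nop
8. deliver 0→2:  <2:part t1 ->
9. deliver 2→0:  <0:coor t1 y>
10. deliver 0→4:  <4:part t1 y>
11. deliver 0→2:  <2:part t1 y>
12. deliver 1→0:  nop
13. crash(4):  <4:✗part t1 y>
14. recover(4):  <4:part t1 y>
15. deliver 0→4:  nop
16. propose(0,'z'):  <0:coor t2 y>
17. deliver 0→2:  <2:part t2 y>
18. deliver 2→0:  nop
19. deliver 0→4:  <4:part t2 y>
20. deliver 4→0:  nop
21. deliver 0→4:  nop

empty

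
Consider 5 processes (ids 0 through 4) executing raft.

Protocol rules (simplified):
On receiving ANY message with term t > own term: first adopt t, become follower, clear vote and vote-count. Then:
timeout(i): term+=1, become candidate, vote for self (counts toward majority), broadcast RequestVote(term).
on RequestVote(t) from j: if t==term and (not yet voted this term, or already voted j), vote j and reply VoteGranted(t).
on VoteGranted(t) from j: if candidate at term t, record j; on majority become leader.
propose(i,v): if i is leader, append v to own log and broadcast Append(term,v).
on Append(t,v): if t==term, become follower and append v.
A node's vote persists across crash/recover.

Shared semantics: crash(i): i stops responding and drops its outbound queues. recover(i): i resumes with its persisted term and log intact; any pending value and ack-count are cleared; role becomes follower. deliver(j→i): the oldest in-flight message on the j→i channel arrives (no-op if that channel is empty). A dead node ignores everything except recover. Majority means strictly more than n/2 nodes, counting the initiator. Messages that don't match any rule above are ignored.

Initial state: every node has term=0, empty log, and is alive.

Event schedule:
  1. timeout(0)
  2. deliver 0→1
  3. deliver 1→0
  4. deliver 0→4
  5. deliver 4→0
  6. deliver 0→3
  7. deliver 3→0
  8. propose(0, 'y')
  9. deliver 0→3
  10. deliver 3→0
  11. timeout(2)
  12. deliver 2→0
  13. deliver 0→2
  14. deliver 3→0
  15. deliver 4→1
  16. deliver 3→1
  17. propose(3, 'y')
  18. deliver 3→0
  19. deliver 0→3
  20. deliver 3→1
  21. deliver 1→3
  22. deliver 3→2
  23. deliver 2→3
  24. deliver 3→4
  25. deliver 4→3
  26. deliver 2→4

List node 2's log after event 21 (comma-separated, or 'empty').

empty

step 1 timeout(0): 0={cand,t=1,log=-}
step 2 deliver 0→1: 1={foll,t=1,log=-}
step 3 deliver 1→0: —
step 4 deliver 0→4: 4={foll,t=1,log=-}
step 5 deliver 4→0: 0={lead,t=1,log=-}
step 6 deliver 0→3: 3={foll,t=1,log=-}
step 7 deliver 3→0: —
step 8 propose(0,'y'): 0={lead,t=1,log=y}
step 9 deliver 0→3: 3={foll,t=1,log=y}
step 10 deliver 3→0: —
step 11 timeout(2): 2={cand,t=1,log=-}
step 12 deliver 2→0: —
step 13 deliver 0→2: —
step 14 deliver 3→0: —
step 15 deliver 4→1: —
step 16 deliver 3→1: —
step 17 propose(3,'y'): —
step 18 deliver 3→0: —
step 19 deliver 0→3: —
step 20 deliver 3→1: —
step 21 deliver 1→3: —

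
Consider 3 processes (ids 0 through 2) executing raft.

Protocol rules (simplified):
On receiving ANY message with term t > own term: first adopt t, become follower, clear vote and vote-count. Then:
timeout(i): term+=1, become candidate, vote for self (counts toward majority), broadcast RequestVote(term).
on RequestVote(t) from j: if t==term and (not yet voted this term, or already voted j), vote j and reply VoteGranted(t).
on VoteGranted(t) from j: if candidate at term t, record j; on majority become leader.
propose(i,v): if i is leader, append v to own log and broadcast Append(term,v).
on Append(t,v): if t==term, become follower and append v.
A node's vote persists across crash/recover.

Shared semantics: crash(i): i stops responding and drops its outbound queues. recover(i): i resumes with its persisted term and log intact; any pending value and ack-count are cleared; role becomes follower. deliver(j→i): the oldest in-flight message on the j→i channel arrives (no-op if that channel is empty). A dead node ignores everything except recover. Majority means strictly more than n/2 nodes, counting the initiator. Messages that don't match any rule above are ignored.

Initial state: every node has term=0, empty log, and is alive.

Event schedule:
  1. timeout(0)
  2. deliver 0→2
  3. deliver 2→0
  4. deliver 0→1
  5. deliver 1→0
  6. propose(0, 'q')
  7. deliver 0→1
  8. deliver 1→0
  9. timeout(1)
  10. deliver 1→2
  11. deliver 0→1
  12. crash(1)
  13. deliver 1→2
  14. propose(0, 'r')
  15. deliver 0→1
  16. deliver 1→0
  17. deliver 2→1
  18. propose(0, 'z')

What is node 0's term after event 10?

1

step 1 timeout(0): 0={cand,t=1,log=-}
step 2 deliver 0→2: 2={foll,t=1,log=-}
step 3 deliver 2→0: 0={lead,t=1,log=-}
step 4 deliver 0→1: 1={foll,t=1,log=-}
step 5 deliver 1→0: —
step 6 propose(0,'q'): 0={lead,t=1,log=q}
step 7 deliver 0→1: 1={foll,t=1,log=q}
step 8 deliver 1→0: —
step 9 timeout(1): 1={cand,t=2,log=q}
step 10 deliver 1→2: 2={foll,t=2,log=-}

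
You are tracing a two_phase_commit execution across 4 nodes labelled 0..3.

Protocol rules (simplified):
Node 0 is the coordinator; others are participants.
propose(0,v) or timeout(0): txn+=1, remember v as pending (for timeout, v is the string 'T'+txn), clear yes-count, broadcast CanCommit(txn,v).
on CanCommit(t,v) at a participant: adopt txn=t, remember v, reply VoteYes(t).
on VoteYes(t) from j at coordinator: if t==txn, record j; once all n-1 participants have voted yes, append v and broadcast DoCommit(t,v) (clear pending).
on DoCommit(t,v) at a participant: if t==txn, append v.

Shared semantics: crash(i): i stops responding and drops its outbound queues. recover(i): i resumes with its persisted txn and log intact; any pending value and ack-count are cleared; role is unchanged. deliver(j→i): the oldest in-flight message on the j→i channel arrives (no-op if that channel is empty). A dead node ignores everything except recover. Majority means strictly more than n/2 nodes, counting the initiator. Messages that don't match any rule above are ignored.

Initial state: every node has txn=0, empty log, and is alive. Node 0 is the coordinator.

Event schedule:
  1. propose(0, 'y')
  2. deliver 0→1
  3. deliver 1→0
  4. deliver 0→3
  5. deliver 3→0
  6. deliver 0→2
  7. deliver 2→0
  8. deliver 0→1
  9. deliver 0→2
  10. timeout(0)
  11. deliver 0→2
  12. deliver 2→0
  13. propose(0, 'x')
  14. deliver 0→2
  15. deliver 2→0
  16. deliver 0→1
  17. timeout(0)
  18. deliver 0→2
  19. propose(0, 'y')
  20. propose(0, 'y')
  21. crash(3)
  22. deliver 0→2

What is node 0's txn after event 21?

1. propose(0,'y'):  <0:coor t1 ->
2. deliver 0→1:  <1:part t1 ->
3. deliver 1→0:  nop
4. deliver 0→3:  <3:part t1 ->
5. deliver 3→0:  nop
6. deliver 0→2:  <2:part t1 ->
7. deliver 2→0:  <0:coor t1 y>
8. deliver 0→1:  <1:part t1 y>
9. deliver 0→2:  <2:part t1 y>
10. timeout(0):  <0:coor t2 y>
11. deliver 0→2:  <2:part t2 y>
12. deliver 2→0:  nop
13. propose(0,'x'):  <0:coor t3 y>
14. deliver 0→2:  <2:part t3 y>
15. deliver 2→0:  nop
16. deliver 0→1:  <1:part t2 y>
17. timeout(0):  <0:coor t4 y>
18. deliver 0→2:  <2:part t4 y>
19. propose(0,'y'):  <0:coor t5 y>
20. propose(0,'y'):  <0:coor t6 y>
21. crash(3):  <3:✗part t1 ->

6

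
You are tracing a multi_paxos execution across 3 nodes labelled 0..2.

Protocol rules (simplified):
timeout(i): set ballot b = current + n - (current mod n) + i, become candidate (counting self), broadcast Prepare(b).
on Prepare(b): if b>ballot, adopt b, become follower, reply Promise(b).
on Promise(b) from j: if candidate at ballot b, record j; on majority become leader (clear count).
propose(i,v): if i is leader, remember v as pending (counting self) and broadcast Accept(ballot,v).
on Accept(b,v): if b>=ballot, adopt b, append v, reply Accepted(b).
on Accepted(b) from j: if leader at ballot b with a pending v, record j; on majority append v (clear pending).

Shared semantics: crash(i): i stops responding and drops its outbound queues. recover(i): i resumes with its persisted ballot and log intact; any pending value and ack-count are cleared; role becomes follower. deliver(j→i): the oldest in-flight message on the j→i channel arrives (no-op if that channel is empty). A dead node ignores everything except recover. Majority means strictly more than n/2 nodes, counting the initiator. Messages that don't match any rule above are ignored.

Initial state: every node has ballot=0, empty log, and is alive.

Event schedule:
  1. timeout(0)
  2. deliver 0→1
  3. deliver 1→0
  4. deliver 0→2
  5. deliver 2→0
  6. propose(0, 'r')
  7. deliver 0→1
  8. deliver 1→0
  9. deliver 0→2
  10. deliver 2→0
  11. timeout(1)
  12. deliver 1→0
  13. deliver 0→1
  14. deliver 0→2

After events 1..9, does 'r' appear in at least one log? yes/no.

yes

1. timeout(0):  <0:cand b3 ->
2. deliver 0→1:  <1:foll b3 ->
3. deliver 1→0:  <0:lead b3 ->
4. deliver 0→2:  <2:foll b3 ->
5. deliver 2→0:  nop
6. propose(0,'r'):  nop
7. deliver 0→1:  <1:foll b3 r>
8. deliver 1→0:  <0:lead b3 r>
9. deliver 0→2:  <2:foll b3 r>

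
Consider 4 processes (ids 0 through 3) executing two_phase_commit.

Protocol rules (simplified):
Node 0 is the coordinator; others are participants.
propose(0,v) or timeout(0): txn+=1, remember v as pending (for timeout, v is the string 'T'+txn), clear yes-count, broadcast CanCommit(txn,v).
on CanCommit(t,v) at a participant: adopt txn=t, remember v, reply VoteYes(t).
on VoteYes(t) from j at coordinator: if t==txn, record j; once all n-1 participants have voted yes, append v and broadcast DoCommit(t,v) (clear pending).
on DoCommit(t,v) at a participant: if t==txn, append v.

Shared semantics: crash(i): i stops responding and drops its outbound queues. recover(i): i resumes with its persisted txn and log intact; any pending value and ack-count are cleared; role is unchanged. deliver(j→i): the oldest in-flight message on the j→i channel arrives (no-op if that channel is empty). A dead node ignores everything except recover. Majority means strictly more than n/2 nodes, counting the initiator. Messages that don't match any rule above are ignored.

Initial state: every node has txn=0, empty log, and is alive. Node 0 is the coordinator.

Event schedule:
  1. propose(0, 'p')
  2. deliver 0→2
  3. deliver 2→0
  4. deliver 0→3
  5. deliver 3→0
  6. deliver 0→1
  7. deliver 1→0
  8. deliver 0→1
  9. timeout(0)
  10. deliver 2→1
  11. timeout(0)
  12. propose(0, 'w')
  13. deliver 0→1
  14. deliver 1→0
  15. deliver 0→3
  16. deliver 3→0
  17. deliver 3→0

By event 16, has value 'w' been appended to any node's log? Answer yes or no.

1. propose(0,'p'):  <0:coor t1 ->
2. deliver 0→2:  <2:part t1 ->
3. deliver 2→0:  nop
4. deliver 0→3:  <3:part t1 ->
5. deliver 3→0:  nop
6. deliver 0→1:  <1:part t1 ->
7. deliver 1→0:  <0:coor t1 p>
8. deliver 0→1:  <1:part t1 p>
9. timeout(0):  <0:coor t2 p>
10. deliver 2→1:  nop
11. timeout(0):  <0:coor t3 p>
12. propose(0,'w'):  <0:coor t4 p>
13. deliver 0→1:  <1:part t2 p>
14. deliver 1→0:  nop
15. deliver 0→3:  <3:part t1 p>
16. deliver 3→0:  nop

no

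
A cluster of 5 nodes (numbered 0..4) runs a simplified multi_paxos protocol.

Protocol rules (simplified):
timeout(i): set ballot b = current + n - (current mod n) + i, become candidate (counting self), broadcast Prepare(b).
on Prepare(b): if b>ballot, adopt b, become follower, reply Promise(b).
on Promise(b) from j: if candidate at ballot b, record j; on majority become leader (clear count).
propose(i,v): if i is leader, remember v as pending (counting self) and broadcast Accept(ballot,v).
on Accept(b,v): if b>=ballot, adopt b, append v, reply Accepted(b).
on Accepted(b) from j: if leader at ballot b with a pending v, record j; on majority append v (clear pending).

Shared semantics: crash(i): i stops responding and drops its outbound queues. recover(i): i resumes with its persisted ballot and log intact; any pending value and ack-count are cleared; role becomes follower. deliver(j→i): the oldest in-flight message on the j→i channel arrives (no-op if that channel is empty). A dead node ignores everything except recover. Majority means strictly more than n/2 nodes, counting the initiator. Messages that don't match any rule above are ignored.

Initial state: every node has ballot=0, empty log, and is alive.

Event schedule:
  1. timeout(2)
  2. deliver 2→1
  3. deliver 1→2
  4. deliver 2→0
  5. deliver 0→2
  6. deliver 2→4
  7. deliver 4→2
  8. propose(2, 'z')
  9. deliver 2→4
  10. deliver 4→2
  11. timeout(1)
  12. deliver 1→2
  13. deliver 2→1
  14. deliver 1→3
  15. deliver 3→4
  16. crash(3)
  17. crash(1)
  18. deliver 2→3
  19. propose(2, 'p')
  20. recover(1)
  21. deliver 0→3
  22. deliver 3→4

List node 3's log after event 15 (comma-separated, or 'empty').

empty

after 1 — timeout(2): n2:cand/b7/[-]
after 2 — deliver 2→1: n1:foll/b7/[-]
after 3 — deliver 1→2: ·
after 4 — deliver 2→0: n0:foll/b7/[-]
after 5 — deliver 0→2: n2:lead/b7/[-]
after 6 — deliver 2→4: n4:foll/b7/[-]
after 7 — deliver 4→2: ·
after 8 — propose(2,'z'): ·
after 9 — deliver 2→4: n4:foll/b7/[z]
after 10 — deliver 4→2: ·
after 11 — timeout(1): n1:cand/b11/[-]
after 12 — deliver 1→2: n2:foll/b11/[-]
after 13 — deliver 2→1: ·
after 14 — deliver 1→3: n3:foll/b11/[-]
after 15 — deliver 3→4: ·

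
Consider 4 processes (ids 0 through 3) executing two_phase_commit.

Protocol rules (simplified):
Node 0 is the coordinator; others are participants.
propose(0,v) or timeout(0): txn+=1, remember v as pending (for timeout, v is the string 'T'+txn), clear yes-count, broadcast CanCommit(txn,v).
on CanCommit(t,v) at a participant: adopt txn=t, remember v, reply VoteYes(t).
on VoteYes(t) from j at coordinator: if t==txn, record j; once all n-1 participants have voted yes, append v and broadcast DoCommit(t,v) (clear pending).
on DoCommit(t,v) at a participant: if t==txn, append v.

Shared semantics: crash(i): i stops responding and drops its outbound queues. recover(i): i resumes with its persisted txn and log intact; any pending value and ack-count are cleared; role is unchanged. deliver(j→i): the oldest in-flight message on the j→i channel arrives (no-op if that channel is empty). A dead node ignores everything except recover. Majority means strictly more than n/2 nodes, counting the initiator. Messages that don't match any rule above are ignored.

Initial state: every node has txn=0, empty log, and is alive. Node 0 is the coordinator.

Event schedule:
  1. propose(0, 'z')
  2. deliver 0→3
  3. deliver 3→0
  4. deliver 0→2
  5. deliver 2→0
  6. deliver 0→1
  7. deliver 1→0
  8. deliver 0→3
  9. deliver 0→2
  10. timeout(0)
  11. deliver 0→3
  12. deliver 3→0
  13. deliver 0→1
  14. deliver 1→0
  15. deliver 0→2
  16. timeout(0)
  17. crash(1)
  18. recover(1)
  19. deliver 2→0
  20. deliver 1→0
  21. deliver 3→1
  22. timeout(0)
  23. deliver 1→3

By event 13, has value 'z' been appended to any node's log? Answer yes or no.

step 1 propose(0,'z'): 0={coor,t=1,log=-}
step 2 deliver 0→3: 3={part,t=1,log=-}
step 3 deliver 3→0: —
step 4 deliver 0→2: 2={part,t=1,log=-}
step 5 deliver 2→0: —
step 6 deliver 0→1: 1={part,t=1,log=-}
step 7 deliver 1→0: 0={coor,t=1,log=z}
step 8 deliver 0→3: 3={part,t=1,log=z}
step 9 deliver 0→2: 2={part,t=1,log=z}
step 10 timeout(0): 0={coor,t=2,log=z}
step 11 deliver 0→3: 3={part,t=2,log=z}
step 12 deliver 3→0: —
step 13 deliver 0→1: 1={part,t=1,log=z}

yes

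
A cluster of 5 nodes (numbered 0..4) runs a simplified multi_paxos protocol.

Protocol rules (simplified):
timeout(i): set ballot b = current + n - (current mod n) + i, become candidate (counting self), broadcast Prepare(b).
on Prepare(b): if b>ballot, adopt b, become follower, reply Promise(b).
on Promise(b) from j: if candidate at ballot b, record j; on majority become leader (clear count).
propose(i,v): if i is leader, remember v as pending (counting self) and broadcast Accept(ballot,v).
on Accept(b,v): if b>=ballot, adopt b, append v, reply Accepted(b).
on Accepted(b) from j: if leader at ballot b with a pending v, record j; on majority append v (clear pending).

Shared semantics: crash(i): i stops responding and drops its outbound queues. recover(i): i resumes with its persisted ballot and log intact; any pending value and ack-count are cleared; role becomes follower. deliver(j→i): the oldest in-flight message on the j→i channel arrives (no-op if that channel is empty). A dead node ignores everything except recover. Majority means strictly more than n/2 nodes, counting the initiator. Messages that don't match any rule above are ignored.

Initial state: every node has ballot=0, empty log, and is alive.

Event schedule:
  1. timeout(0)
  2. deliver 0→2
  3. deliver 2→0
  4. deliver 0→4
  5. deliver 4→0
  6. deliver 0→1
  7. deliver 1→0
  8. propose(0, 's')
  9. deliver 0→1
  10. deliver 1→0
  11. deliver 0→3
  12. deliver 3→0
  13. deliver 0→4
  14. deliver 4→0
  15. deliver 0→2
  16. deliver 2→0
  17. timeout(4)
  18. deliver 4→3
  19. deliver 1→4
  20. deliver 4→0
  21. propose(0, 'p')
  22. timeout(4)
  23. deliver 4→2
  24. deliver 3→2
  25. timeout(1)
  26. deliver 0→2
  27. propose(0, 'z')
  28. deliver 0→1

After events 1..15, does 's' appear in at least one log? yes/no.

after 1 — timeout(0): n0:cand/b5/[-]
after 2 — deliver 0→2: n2:foll/b5/[-]
after 3 — deliver 2→0: ·
after 4 — deliver 0→4: n4:foll/b5/[-]
after 5 — deliver 4→0: n0:lead/b5/[-]
after 6 — deliver 0→1: n1:foll/b5/[-]
after 7 — deliver 1→0: ·
after 8 — propose(0,'s'): ·
after 9 — deliver 0→1: n1:foll/b5/[s]
after 10 — deliver 1→0: ·
after 11 — deliver 0→3: n3:foll/b5/[-]
after 12 — deliver 3→0: ·
after 13 — deliver 0→4: n4:foll/b5/[s]
after 14 — deliver 4→0: n0:lead/b5/[s]
after 15 — deliver 0→2: n2:foll/b5/[s]

yes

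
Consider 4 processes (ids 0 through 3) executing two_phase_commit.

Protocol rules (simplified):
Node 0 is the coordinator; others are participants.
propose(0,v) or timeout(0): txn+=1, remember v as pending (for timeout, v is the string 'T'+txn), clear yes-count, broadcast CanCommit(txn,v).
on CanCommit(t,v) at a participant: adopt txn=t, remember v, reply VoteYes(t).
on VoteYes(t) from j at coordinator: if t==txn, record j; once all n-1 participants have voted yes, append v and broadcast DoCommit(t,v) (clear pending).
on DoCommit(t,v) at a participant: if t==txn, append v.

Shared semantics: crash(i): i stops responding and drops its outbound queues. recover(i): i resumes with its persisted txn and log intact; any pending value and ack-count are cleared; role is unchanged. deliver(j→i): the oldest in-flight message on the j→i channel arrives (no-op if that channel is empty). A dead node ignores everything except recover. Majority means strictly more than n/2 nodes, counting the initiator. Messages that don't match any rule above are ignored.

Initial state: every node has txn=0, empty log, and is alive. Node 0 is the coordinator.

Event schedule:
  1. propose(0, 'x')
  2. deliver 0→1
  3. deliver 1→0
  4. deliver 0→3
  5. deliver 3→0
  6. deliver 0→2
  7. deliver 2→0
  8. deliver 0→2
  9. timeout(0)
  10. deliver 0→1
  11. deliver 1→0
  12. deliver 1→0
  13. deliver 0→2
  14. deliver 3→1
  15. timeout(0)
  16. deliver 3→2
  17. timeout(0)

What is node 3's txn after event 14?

e1 propose(0,'x'): 0[coor,t=1,-]
e2 deliver 0→1: 1[part,t=1,-]
e3 deliver 1→0: ·
e4 deliver 0→3: 3[part,t=1,-]
e5 deliver 3→0: ·
e6 deliver 0→2: 2[part,t=1,-]
e7 deliver 2→0: 0[coor,t=1,x]
e8 deliver 0→2: 2[part,t=1,x]
e9 timeout(0): 0[coor,t=2,x]
e10 deliver 0→1: 1[part,t=1,x]
e11 deliver 1→0: ·
e12 deliver 1→0: ·
e13 deliver 0→2: 2[part,t=2,x]
e14 deliver 3→1: ·

1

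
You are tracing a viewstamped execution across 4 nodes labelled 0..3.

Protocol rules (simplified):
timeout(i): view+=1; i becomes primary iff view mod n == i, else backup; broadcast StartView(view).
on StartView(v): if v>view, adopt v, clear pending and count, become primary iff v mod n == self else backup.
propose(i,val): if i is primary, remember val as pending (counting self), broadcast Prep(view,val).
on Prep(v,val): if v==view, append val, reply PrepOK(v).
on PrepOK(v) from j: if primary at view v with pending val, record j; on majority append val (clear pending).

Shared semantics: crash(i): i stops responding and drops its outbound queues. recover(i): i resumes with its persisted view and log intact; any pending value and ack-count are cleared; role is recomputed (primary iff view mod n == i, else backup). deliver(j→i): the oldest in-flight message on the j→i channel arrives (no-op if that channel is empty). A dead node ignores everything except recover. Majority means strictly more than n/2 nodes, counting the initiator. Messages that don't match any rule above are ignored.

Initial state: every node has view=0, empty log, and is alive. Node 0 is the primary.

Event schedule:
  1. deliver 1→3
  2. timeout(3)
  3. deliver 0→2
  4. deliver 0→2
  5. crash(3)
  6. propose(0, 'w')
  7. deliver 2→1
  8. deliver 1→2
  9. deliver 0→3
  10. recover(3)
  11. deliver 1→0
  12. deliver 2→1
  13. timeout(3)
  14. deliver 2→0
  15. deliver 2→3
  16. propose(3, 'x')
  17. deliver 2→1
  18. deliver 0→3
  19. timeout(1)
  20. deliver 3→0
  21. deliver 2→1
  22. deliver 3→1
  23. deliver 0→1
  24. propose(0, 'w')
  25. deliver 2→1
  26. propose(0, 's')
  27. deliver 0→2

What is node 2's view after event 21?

e1 deliver 1→3: ·
e2 timeout(3): 3[back,v=1,-]
e3 deliver 0→2: ·
e4 deliver 0→2: ·
e5 crash(3): 3[✗back,v=1,-]
e6 propose(0,'w'): ·
e7 deliver 2→1: ·
e8 deliver 1→2: ·
e9 deliver 0→3: ·
e10 recover(3): 3[back,v=1,-]
e11 deliver 1→0: ·
e12 deliver 2→1: ·
e13 timeout(3): 3[back,v=2,-]
e14 deliver 2→0: ·
e15 deliver 2→3: ·
e16 propose(3,'x'): ·
e17 deliver 2→1: ·
e18 deliver 0→3: ·
e19 timeout(1): 1[prim,v=1,-]
e20 deliver 3→0: 0[back,v=2,-]
e21 deliver 2→1: ·

0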